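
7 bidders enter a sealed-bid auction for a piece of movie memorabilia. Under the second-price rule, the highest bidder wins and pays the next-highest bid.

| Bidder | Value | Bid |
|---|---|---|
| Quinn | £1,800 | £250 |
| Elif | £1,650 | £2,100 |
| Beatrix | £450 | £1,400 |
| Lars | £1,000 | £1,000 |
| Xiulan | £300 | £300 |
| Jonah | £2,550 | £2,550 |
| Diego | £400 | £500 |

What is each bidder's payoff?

Ordered from highest: Jonah £2,550 > Elif £2,100 > Beatrix £1,400 > Lars £1,000 > Diego £500 > Xiulan £300 > Quinn £250.
Jonah has the top bid and wins; the price is the second-highest bid, £2,100.
Jonah's payoff = £2,550 − £2,100 = £450. All other bidders lose, so their payoff is 0.

Payoffs: Quinn £0, Elif £0, Beatrix £0, Lars £0, Xiulan £0, Jonah £450, Diego £0.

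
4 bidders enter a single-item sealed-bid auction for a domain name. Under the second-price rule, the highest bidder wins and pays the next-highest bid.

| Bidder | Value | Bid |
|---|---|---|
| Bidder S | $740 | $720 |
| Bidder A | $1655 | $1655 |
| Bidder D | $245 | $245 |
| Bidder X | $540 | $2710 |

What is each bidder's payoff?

Payoffs: Bidder S $0, Bidder A $0, Bidder D $0, Bidder X -$1115.

Bids in descending order: Bidder X $2710 > Bidder A $1655 > Bidder S $720 > Bidder D $245.
Bidder X has the top bid and wins; the price is the second-highest bid, $1655.
Bidder X's payoff = $540 − $1655 = -$1115. All other bidders lose, so their payoff is 0.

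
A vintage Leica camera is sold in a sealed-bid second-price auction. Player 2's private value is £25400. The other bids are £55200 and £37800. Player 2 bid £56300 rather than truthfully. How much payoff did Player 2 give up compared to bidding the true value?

Regret: £29800.

The highest competing bid is £55200.
Bidding truthfully at £25400: the top bid is £55200 (a rival), so Player 2 loses. Payoff = £0.
Bidding £56300: Player 2 has the top bid, wins, and pays the second-highest bid £55200. Payoff = £25400 − £55200 = -£29800.
Regret = truthful payoff − actual payoff = £0 − -£29800 = £29800.
Deviating from a truthful bid can only lose payoff in a second-price auction — never gain.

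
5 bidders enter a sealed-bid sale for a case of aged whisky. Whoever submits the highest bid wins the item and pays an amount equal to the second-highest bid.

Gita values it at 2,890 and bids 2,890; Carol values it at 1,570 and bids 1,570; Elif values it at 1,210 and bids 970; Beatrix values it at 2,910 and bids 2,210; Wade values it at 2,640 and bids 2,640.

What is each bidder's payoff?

Payoffs: Gita 250, Carol 0, Elif 0, Beatrix 0, Wade 0.

Bids in descending order: Gita 2,890, then Wade 2,640, then Beatrix 2,210, then Carol 1,570, then Elif 970.
Gita has the top bid and wins; the price is the second-highest bid, 2,640.
Gita's payoff = 2,890 − 2,640 = 250. All other bidders lose, so their payoff is 0.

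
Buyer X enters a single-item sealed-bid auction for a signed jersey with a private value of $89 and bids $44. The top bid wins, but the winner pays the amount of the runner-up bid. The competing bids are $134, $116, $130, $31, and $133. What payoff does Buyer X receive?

Payoff = $0.

Highest competing bid: $134.
Buyer X's bid $44 is not the highest, so Buyer X loses, pays nothing, and earns zero payoff.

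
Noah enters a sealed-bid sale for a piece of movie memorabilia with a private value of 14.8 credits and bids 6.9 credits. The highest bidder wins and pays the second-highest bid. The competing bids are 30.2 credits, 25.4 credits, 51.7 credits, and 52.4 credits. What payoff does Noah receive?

Highest competing bid: 52.4 credits.
Noah's bid 6.9 credits is not the highest, so Noah loses, pays nothing, and earns zero payoff.

0.0 credits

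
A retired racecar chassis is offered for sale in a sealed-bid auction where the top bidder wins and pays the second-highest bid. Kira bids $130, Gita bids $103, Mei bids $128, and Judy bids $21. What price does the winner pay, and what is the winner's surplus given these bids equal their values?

Bids in descending order: Kira $130 > Mei $128 > Gita $103 > Judy $21.
Kira is the highest bidder, so Kira wins.
Under the second-price rule, the price is the second-highest bid: $128.
Surplus = $130 − $128 = $2.

The winner pays $128 for a surplus of $2.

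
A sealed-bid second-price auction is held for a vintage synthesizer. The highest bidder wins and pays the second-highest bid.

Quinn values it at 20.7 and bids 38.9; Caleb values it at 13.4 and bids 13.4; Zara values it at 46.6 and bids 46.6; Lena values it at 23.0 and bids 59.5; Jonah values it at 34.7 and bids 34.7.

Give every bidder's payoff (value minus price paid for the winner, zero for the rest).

Sorted high to low: Lena 59.5 > Zara 46.6 > Quinn 38.9 > Jonah 34.7 > Caleb 13.4.
Lena has the top bid and wins; the price is the second-highest bid, 46.6.
Lena's payoff = 23.0 − 46.6 = -23.6. All other bidders lose, so their payoff is 0.

Quinn 0.0, Caleb 0.0, Zara 0.0, Lena -23.6, Jonah 0.0.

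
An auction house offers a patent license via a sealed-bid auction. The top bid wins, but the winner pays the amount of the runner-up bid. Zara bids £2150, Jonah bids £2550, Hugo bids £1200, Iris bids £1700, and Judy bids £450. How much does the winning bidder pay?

Bids in descending order: Jonah £2550; Zara £2150; Iris £1700; Hugo £1200; Judy £450.
Jonah has the highest bid, so Jonah wins.
The second-highest bid is £2150, so that is what Jonah pays.

Price paid: £2150.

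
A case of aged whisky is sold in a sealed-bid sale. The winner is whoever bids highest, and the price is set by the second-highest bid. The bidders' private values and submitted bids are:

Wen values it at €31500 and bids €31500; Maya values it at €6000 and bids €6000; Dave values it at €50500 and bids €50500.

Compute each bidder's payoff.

Wen €0, Maya €0, Dave €19000.

Ranking the bids: Dave €50500, then Wen €31500, then Maya €6000.
Dave has the top bid and wins; the price is the second-highest bid, €31500.
Dave's payoff = €50500 − €31500 = €19000. All other bidders lose, so their payoff is 0.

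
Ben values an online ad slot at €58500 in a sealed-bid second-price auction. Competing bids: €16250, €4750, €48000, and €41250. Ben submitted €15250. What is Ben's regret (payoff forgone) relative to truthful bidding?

€10500

The highest competing bid is €48000.
Bidding truthfully at €58500: Ben has the top bid, wins, and pays the second-highest bid €48000. Payoff = €58500 − €48000 = €10500.
Bidding €15250: the top bid is €48000 (a rival), so Ben loses. Payoff = €0.
Regret = truthful payoff − actual payoff = €10500 − €0 = €10500.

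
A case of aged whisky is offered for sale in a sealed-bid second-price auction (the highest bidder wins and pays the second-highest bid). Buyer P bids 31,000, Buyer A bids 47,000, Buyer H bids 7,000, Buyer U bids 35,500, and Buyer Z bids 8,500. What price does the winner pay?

Price paid: 35,500.

Ranking the bids: Buyer A 47,000 > Buyer U 35,500 > Buyer P 31,000 > Buyer Z 8,500 > Buyer H 7,000.
Buyer A is the highest bidder, so Buyer A wins.
Under the second-price rule, the price is the second-highest bid: 35,500.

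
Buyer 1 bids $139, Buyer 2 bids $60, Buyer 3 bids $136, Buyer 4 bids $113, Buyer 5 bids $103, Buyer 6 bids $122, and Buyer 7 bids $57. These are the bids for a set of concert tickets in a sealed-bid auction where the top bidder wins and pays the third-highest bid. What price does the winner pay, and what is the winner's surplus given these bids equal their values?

The winner pays $122 for a surplus of $17.

Ranking the bids: Buyer 1 $139; Buyer 3 $136; Buyer 6 $122; Buyer 4 $113; Buyer 5 $103; Buyer 2 $60; Buyer 7 $57.
Buyer 1 is the highest bidder, so Buyer 1 wins.
Under the third-price rule, the price is the third-highest bid: $122.
Surplus = $139 − $122 = $17.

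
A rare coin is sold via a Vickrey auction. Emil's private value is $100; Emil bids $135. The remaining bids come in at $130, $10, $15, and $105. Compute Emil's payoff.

Highest competing bid: $130.
Emil's bid $135 is the highest overall, so Emil wins and pays the second-highest bid, $130.
Payoff = value − price = $100 − $130 = -$30.
Overbidding won the item at a price above value — truthful bidding would have avoided this loss.

Payoff = -$30.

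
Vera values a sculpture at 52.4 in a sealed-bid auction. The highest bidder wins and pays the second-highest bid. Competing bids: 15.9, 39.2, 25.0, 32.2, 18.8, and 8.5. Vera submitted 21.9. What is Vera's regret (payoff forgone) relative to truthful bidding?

The highest competing bid is 39.2.
Bidding truthfully at 52.4: Vera has the top bid, wins, and pays the second-highest bid 39.2. Payoff = 52.4 − 39.2 = 13.2.
Bidding 21.9: the top bid is 39.2 (a rival), so Vera loses. Payoff = 0.0.
Regret = truthful payoff − actual payoff = 13.2 − 0.0 = 13.2.

Regret: 13.2.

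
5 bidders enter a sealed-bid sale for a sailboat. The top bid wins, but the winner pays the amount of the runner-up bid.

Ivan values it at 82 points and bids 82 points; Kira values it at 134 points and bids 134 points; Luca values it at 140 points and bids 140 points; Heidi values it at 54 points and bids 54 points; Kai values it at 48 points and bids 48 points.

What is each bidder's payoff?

Ordered from highest: Luca 140 points, then Kira 134 points, then Ivan 82 points, then Heidi 54 points, then Kai 48 points.
Luca has the top bid and wins; the price is the second-highest bid, 134 points.
Luca's payoff = 140 points − 134 points = 6 points. All other bidders lose, so their payoff is 0.

Ivan 0 points, Kira 0 points, Luca 6 points, Heidi 0 points, Kai 0 points.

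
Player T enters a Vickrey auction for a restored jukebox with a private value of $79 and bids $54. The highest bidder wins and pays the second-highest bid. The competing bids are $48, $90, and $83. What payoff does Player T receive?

$0

Highest competing bid: $90.
Player T's bid $54 is not the highest, so Player T loses, pays nothing, and earns zero payoff.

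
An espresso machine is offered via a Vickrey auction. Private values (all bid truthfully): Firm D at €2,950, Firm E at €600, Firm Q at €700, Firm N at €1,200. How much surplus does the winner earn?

Surplus = €1,750.

Bids in descending order: Firm D €2,950 > Firm N €1,200 > Firm Q €700 > Firm E €600.
Firm D wins with the top bid and pays the second-highest, €1,200.
Surplus = €2,950 − €1,200 = €1,750.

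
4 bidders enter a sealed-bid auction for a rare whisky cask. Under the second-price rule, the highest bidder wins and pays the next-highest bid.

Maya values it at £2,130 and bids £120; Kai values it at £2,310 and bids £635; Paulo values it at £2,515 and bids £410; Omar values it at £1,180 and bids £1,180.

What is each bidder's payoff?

Maya £0, Kai £0, Paulo £0, Omar £545.

Ranking the bids: Omar £1,180, then Kai £635, then Paulo £410, then Maya £120.
Omar has the top bid and wins; the price is the second-highest bid, £635.
Omar's payoff = £1,180 − £635 = £545. All other bidders lose, so their payoff is 0.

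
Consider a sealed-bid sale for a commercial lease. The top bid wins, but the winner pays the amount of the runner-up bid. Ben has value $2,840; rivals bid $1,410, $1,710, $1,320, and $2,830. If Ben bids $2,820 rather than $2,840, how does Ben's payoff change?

-$10

The highest competing bid is $2,830.
Bidding truthfully at $2,840: Ben has the top bid, wins, and pays the second-highest bid $2,830. Payoff = $2,840 − $2,830 = $10.
Bidding $2,820: the top bid is $2,830 (a rival), so Ben loses. Payoff = $0.
Change = $0 − $10 = -$10.
This is the dominant-strategy logic: truthful bidding weakly beats any alternative.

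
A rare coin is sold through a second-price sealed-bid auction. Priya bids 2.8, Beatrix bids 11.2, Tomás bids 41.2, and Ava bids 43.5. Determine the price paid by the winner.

Price paid: 41.2.

Sorted high to low: Ava 43.5 > Tomás 41.2 > Beatrix 11.2 > Priya 2.8.
Ava has the highest bid, so Ava wins.
The second-highest bid is 41.2, so that is what Ava pays.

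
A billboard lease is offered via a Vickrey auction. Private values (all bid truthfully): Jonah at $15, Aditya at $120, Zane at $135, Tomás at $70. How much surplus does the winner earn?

Winner's surplus: $15.

Sorted high to low: Zane $135, then Aditya $120, then Tomás $70, then Jonah $15.
Zane wins with the top bid and pays the second-highest, $120.
Surplus = $135 − $120 = $15.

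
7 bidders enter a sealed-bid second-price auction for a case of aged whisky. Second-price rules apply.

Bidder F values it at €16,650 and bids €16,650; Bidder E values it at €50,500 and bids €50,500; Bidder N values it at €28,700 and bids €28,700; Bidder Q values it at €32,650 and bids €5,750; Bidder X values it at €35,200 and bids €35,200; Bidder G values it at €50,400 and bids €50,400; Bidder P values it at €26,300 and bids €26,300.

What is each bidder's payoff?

Ranking the bids: Bidder E €50,500; Bidder G €50,400; Bidder X €35,200; Bidder N €28,700; Bidder P €26,300; Bidder F €16,650; Bidder Q €5,750.
Bidder E has the top bid and wins; the price is the second-highest bid, €50,400.
Bidder E's payoff = €50,500 − €50,400 = €100. All other bidders lose, so their payoff is 0.

Payoffs: Bidder F €0, Bidder E €100, Bidder N €0, Bidder Q €0, Bidder X €0, Bidder G €0, Bidder P €0.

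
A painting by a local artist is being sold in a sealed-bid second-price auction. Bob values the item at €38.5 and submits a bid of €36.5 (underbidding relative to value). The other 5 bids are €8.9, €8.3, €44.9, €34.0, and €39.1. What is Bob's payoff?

Bob's payoff: €0.0.

Highest competing bid: €44.9.
Bob's bid €36.5 is not the highest, so Bob loses, pays nothing, and earns zero payoff.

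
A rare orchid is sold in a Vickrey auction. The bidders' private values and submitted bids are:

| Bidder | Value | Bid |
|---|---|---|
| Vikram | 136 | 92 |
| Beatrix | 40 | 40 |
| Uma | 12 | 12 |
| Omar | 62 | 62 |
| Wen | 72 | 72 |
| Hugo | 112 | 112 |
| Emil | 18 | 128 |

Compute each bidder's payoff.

Ranking the bids: Emil 128, then Hugo 112, then Vikram 92, then Wen 72, then Omar 62, then Beatrix 40, then Uma 12.
Emil has the top bid and wins; the price is the second-highest bid, 112.
Emil's payoff = 18 − 112 = -94. All other bidders lose, so their payoff is 0.

Vikram 0, Beatrix 0, Uma 0, Omar 0, Wen 0, Hugo 0, Emil -94.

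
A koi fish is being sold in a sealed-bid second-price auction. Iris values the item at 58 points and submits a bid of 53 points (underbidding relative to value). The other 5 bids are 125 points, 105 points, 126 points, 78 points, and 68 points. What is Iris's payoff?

Highest competing bid: 126 points.
Iris's bid 53 points is not the highest, so Iris loses, pays nothing, and earns zero payoff.

Iris's payoff: 0 points.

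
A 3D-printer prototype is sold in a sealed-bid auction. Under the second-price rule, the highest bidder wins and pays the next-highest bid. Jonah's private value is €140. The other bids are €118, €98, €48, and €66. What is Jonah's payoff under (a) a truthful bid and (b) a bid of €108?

Truthful: €22; alternative: €0.

The highest competing bid is €118.
Bidding truthfully at €140: Jonah has the top bid, wins, and pays the second-highest bid €118. Payoff = €140 − €118 = €22.
Bidding €108: the top bid is €118 (a rival), so Jonah loses. Payoff = €0.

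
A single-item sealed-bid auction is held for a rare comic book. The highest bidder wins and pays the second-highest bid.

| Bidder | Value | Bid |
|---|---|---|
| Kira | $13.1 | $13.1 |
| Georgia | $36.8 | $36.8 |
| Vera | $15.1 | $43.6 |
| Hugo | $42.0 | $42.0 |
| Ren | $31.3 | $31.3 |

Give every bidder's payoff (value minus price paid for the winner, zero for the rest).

Bids in descending order: Vera $43.6 > Hugo $42.0 > Georgia $36.8 > Ren $31.3 > Kira $13.1.
Vera has the top bid and wins; the price is the second-highest bid, $42.0.
Vera's payoff = $15.1 − $42.0 = -$26.9. All other bidders lose, so their payoff is 0.

Kira $0.0, Georgia $0.0, Vera -$26.9, Hugo $0.0, Ren $0.0.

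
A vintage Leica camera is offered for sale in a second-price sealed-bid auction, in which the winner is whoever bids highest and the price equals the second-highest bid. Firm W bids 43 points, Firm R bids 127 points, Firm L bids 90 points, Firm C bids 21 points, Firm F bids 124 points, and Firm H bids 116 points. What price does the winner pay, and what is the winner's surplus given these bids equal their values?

The winner pays 124 points for a surplus of 3 points.

Ranking the bids: Firm R 127 points > Firm F 124 points > Firm H 116 points > Firm L 90 points > Firm W 43 points > Firm C 21 points.
Firm R is the highest bidder, so Firm R wins.
Under the second-price rule, the price is the second-highest bid: 124 points.
Surplus = 127 points − 124 points = 3 points.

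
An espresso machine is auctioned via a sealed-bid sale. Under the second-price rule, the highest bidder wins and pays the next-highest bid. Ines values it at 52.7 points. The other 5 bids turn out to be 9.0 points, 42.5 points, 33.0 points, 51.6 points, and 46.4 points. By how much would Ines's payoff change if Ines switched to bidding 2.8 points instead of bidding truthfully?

-1.1 points

The highest competing bid is 51.6 points.
Bidding truthfully at 52.7 points: Ines has the top bid, wins, and pays the second-highest bid 51.6 points. Payoff = 52.7 points − 51.6 points = 1.1 points.
Bidding 2.8 points: the top bid is 51.6 points (a rival), so Ines loses. Payoff = 0.0 points.
Change = 0.0 points − 1.1 points = -1.1 points.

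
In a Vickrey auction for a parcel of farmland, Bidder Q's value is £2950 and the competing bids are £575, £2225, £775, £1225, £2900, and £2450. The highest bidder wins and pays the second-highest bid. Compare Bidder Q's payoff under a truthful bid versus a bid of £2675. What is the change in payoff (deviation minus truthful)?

The highest competing bid is £2900.
Bidding truthfully at £2950: Bidder Q has the top bid, wins, and pays the second-highest bid £2900. Payoff = £2950 − £2900 = £50.
Bidding £2675: the top bid is £2900 (a rival), so Bidder Q loses. Payoff = £0.
Change = £0 − £50 = -£50.
Deviating from a truthful bid can only lose payoff in a second-price auction — never gain.

Payoff change: -£50.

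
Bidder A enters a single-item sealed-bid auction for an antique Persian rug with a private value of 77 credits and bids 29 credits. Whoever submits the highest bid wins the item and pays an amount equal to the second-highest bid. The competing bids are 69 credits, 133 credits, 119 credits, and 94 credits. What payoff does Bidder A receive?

Bidder A's payoff: 0 credits.

Highest competing bid: 133 credits.
Bidder A's bid 29 credits is not the highest, so Bidder A loses, pays nothing, and earns zero payoff.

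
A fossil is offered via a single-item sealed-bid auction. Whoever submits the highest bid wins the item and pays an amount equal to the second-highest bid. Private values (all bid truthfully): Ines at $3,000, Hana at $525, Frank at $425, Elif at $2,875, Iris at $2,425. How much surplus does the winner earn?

Surplus = $125.

Ranking the bids: Ines $3,000; Elif $2,875; Iris $2,425; Hana $525; Frank $425.
Ines wins with the top bid and pays the second-highest, $2,875.
Surplus = $3,000 − $2,875 = $125.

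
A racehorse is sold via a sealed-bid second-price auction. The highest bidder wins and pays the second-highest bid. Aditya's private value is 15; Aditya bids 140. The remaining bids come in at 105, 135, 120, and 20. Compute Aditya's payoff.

Aditya's payoff: -120.

Highest competing bid: 135.
Aditya's bid 140 is the highest overall, so Aditya wins and pays the second-highest bid, 135.
Payoff = value − price = 15 − 135 = -120.
Overbidding won the item at a price above value — truthful bidding would have avoided this loss.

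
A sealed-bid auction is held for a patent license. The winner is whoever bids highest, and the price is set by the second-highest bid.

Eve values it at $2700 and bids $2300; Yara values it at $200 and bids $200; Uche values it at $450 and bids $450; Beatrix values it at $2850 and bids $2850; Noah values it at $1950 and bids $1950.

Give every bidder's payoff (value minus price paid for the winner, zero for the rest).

Sorted high to low: Beatrix $2850; Eve $2300; Noah $1950; Uche $450; Yara $200.
Beatrix has the top bid and wins; the price is the second-highest bid, $2300.
Beatrix's payoff = $2850 − $2300 = $550. All other bidders lose, so their payoff is 0.

Eve $0, Yara $0, Uche $0, Beatrix $550, Noah $0.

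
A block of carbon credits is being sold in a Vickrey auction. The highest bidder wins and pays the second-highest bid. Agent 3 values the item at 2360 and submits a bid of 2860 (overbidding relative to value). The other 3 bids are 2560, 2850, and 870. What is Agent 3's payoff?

-490

Highest competing bid: 2850.
Agent 3's bid 2860 is the highest overall, so Agent 3 wins and pays the second-highest bid, 2850.
Payoff = value − price = 2360 − 2850 = -490.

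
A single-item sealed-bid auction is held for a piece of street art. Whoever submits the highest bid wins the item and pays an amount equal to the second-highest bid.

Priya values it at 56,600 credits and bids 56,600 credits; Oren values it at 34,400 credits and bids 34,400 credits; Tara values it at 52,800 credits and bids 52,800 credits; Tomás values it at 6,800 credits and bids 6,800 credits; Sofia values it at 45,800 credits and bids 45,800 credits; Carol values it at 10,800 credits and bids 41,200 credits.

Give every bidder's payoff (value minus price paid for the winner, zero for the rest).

Bids in descending order: Priya 56,600 credits, then Tara 52,800 credits, then Sofia 45,800 credits, then Carol 41,200 credits, then Oren 34,400 credits, then Tomás 6,800 credits.
Priya has the top bid and wins; the price is the second-highest bid, 52,800 credits.
Priya's payoff = 56,600 credits − 52,800 credits = 3,800 credits. All other bidders lose, so their payoff is 0.

Payoffs: Priya 3,800 credits, Oren 0 credits, Tara 0 credits, Tomás 0 credits, Sofia 0 credits, Carol 0 credits.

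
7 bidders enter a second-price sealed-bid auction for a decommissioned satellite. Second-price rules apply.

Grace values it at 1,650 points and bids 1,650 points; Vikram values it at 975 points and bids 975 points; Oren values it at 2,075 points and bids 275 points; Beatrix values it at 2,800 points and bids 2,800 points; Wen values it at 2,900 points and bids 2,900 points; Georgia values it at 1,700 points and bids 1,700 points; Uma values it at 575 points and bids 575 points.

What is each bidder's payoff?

Grace 0 points, Vikram 0 points, Oren 0 points, Beatrix 0 points, Wen 100 points, Georgia 0 points, Uma 0 points.

Ranking the bids: Wen 2,900 points > Beatrix 2,800 points > Georgia 1,700 points > Grace 1,650 points > Vikram 975 points > Uma 575 points > Oren 275 points.
Wen has the top bid and wins; the price is the second-highest bid, 2,800 points.
Wen's payoff = 2,900 points − 2,800 points = 100 points. All other bidders lose, so their payoff is 0.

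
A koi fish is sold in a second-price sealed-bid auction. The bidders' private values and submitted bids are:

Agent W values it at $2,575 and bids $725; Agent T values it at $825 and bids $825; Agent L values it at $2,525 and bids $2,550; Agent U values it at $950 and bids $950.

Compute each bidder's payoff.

Sorted high to low: Agent L $2,550; Agent U $950; Agent T $825; Agent W $725.
Agent L has the top bid and wins; the price is the second-highest bid, $950.
Agent L's payoff = $2,525 − $950 = $1,575. All other bidders lose, so their payoff is 0.

Payoffs: Agent W $0, Agent T $0, Agent L $1,575, Agent U $0.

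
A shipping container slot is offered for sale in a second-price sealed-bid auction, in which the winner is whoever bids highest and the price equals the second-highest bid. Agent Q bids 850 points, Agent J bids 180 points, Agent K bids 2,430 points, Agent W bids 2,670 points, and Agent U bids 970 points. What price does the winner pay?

Ranking the bids: Agent W 2,670 points, then Agent K 2,430 points, then Agent U 970 points, then Agent Q 850 points, then Agent J 180 points.
Agent W is the highest bidder, so Agent W wins.
Under the second-price rule, the price is the second-highest bid: 2,430 points.

2,430 points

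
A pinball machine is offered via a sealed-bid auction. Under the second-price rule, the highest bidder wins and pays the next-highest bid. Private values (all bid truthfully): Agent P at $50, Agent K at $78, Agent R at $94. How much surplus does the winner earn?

Ordered from highest: Agent R $94; Agent K $78; Agent P $50.
Agent R wins with the top bid and pays the second-highest, $78.
Surplus = $94 − $78 = $16.

Surplus = $16.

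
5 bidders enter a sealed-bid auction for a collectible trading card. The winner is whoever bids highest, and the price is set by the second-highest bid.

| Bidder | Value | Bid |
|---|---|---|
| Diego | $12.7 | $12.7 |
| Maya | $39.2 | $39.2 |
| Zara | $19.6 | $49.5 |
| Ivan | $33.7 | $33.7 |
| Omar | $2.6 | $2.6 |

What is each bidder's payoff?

Bids in descending order: Zara $49.5; Maya $39.2; Ivan $33.7; Diego $12.7; Omar $2.6.
Zara has the top bid and wins; the price is the second-highest bid, $39.2.
Zara's payoff = $19.6 − $39.2 = -$19.6. All other bidders lose, so their payoff is 0.

Payoffs: Diego $0.0, Maya $0.0, Zara -$19.6, Ivan $0.0, Omar $0.0.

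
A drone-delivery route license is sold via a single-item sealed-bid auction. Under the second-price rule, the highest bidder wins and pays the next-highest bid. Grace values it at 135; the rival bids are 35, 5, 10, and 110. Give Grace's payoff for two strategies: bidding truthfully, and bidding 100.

(a) 25  (b) 0

The highest competing bid is 110.
Bidding truthfully at 135: Grace has the top bid, wins, and pays the second-highest bid 110. Payoff = 135 − 110 = 25.
Bidding 100: the top bid is 110 (a rival), so Grace loses. Payoff = 0.
Deviating from a truthful bid can only lose payoff in a second-price auction — never gain.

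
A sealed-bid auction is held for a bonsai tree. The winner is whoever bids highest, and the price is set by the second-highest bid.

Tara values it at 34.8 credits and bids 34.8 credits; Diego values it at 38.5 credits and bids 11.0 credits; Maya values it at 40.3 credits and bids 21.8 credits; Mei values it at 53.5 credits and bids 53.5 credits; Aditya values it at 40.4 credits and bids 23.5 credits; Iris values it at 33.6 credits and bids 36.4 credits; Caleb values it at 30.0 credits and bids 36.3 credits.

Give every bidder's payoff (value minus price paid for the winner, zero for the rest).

Tara 0.0 credits, Diego 0.0 credits, Maya 0.0 credits, Mei 17.1 credits, Aditya 0.0 credits, Iris 0.0 credits, Caleb 0.0 credits.

Bids in descending order: Mei 53.5 credits, then Iris 36.4 credits, then Caleb 36.3 credits, then Tara 34.8 credits, then Aditya 23.5 credits, then Maya 21.8 credits, then Diego 11.0 credits.
Mei has the top bid and wins; the price is the second-highest bid, 36.4 credits.
Mei's payoff = 53.5 credits − 36.4 credits = 17.1 credits. All other bidders lose, so their payoff is 0.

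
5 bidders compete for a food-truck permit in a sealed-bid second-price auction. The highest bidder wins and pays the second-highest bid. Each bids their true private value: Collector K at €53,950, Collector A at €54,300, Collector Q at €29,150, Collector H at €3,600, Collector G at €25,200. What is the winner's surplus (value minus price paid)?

€350

Sorted high to low: Collector A €54,300 > Collector K €53,950 > Collector Q €29,150 > Collector G €25,200 > Collector H €3,600.
Collector A wins with the top bid and pays the second-highest, €53,950.
Surplus = €54,300 − €53,950 = €350.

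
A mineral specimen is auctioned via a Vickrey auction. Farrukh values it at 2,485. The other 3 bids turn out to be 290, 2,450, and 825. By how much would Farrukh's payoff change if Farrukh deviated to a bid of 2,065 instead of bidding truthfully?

The highest competing bid is 2,450.
Bidding truthfully at 2,485: Farrukh has the top bid, wins, and pays the second-highest bid 2,450. Payoff = 2,485 − 2,450 = 35.
Bidding 2,065: the top bid is 2,450 (a rival), so Farrukh loses. Payoff = 0.
Change = 0 − 35 = -35.
Deviating from a truthful bid can only lose payoff in a second-price auction — never gain.

-35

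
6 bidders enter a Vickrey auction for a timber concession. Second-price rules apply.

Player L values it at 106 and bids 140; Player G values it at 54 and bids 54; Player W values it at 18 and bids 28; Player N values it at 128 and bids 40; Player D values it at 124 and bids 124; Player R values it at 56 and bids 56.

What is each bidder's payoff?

Bids in descending order: Player L 140 > Player D 124 > Player R 56 > Player G 54 > Player N 40 > Player W 28.
Player L has the top bid and wins; the price is the second-highest bid, 124.
Player L's payoff = 106 − 124 = -18. All other bidders lose, so their payoff is 0.

Payoffs: Player L -18, Player G 0, Player W 0, Player N 0, Player D 0, Player R 0.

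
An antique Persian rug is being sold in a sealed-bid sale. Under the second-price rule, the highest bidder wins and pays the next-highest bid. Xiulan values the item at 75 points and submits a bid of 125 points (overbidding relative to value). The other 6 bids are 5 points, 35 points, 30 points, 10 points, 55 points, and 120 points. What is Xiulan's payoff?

Highest competing bid: 120 points.
Xiulan's bid 125 points is the highest overall, so Xiulan wins and pays the second-highest bid, 120 points.
Payoff = value − price = 75 points − 120 points = -45 points.
Overbidding won the item at a price above value — truthful bidding would have avoided this loss.

-45 points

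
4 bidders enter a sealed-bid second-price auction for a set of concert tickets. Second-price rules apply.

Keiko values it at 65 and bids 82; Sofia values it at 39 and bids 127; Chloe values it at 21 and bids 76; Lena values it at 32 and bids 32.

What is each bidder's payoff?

Payoffs: Keiko 0, Sofia -43, Chloe 0, Lena 0.

Bids in descending order: Sofia 127 > Keiko 82 > Chloe 76 > Lena 32.
Sofia has the top bid and wins; the price is the second-highest bid, 82.
Sofia's payoff = 39 − 82 = -43. All other bidders lose, so their payoff is 0.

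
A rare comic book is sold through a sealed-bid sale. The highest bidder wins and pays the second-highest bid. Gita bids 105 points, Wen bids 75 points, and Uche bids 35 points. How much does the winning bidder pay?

Bids in descending order: Gita 105 points; Wen 75 points; Uche 35 points.
Gita has the highest bid, so Gita wins.
The second-highest bid is 75 points, so that is what Gita pays.

The winner pays 75 points.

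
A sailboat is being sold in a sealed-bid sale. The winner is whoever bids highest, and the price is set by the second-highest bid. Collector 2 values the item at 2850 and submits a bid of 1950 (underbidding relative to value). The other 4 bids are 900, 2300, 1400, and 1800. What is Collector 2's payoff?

Highest competing bid: 2300.
Collector 2's bid 1950 is not the highest, so Collector 2 loses, pays nothing, and earns zero payoff.

0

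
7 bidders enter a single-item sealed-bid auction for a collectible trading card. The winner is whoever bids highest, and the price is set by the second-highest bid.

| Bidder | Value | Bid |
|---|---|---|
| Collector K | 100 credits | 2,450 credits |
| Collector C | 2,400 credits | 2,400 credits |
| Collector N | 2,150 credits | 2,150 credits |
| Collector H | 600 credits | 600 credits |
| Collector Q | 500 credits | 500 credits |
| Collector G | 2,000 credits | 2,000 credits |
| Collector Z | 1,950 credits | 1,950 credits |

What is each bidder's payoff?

Ranking the bids: Collector K 2,450 credits, then Collector C 2,400 credits, then Collector N 2,150 credits, then Collector G 2,000 credits, then Collector Z 1,950 credits, then Collector H 600 credits, then Collector Q 500 credits.
Collector K has the top bid and wins; the price is the second-highest bid, 2,400 credits.
Collector K's payoff = 100 credits − 2,400 credits = -2,300 credits. All other bidders lose, so their payoff is 0.

Payoffs: Collector K -2,300 credits, Collector C 0 credits, Collector N 0 credits, Collector H 0 credits, Collector Q 0 credits, Collector G 0 credits, Collector Z 0 credits.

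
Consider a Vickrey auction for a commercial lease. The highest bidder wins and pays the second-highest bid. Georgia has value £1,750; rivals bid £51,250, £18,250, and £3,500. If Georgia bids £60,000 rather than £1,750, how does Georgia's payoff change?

The highest competing bid is £51,250.
Bidding truthfully at £1,750: the top bid is £51,250 (a rival), so Georgia loses. Payoff = £0.
Bidding £60,000: Georgia has the top bid, wins, and pays the second-highest bid £51,250. Payoff = £1,750 − £51,250 = -£49,500.
Change = -£49,500 − £0 = -£49,500.
Deviating from a truthful bid can only lose payoff in a second-price auction — never gain.

Change in payoff: -£49,500.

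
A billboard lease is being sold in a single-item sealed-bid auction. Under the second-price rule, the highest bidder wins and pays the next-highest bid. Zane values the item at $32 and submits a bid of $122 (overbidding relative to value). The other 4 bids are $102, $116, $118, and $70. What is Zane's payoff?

Zane's payoff: -$86.

Highest competing bid: $118.
Zane's bid $122 is the highest overall, so Zane wins and pays the second-highest bid, $118.
Payoff = value − price = $32 − $118 = -$86.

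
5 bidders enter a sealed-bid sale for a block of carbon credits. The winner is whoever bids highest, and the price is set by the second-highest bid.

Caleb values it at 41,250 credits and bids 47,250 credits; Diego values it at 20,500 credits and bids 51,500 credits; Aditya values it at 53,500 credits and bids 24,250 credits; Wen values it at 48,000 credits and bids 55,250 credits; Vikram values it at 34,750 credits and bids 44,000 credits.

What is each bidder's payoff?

Caleb 0 credits, Diego 0 credits, Aditya 0 credits, Wen -3,500 credits, Vikram 0 credits.

Ordered from highest: Wen 55,250 credits, then Diego 51,500 credits, then Caleb 47,250 credits, then Vikram 44,000 credits, then Aditya 24,250 credits.
Wen has the top bid and wins; the price is the second-highest bid, 51,500 credits.
Wen's payoff = 48,000 credits − 51,500 credits = -3,500 credits. All other bidders lose, so their payoff is 0.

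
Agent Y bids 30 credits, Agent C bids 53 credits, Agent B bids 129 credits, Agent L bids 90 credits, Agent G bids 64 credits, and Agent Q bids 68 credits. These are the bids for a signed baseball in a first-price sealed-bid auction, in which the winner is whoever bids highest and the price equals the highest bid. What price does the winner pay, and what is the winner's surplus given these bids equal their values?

The winner pays 129 credits for a surplus of 0 credits.

Sorted high to low: Agent B 129 credits; Agent L 90 credits; Agent Q 68 credits; Agent G 64 credits; Agent C 53 credits; Agent Y 30 credits.
Agent B is the highest bidder, so Agent B wins.
Under the first-price rule, the price is the highest bid: 129 credits.
Surplus = 129 credits − 129 credits = 0 credits.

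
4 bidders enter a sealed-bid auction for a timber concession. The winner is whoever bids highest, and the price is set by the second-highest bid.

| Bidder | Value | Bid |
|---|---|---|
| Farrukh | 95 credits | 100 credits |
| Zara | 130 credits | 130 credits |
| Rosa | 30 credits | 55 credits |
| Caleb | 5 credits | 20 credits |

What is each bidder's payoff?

Sorted high to low: Zara 130 credits, then Farrukh 100 credits, then Rosa 55 credits, then Caleb 20 credits.
Zara has the top bid and wins; the price is the second-highest bid, 100 credits.
Zara's payoff = 130 credits − 100 credits = 30 credits. All other bidders lose, so their payoff is 0.

Payoffs: Farrukh 0 credits, Zara 30 credits, Rosa 0 credits, Caleb 0 credits.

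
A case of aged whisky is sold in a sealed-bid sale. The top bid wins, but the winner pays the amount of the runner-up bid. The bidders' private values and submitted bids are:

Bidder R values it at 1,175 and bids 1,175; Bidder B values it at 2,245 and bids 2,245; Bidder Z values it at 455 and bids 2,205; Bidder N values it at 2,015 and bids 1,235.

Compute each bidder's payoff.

Payoffs: Bidder R 0, Bidder B 40, Bidder Z 0, Bidder N 0.

Ordered from highest: Bidder B 2,245; Bidder Z 2,205; Bidder N 1,235; Bidder R 1,175.
Bidder B has the top bid and wins; the price is the second-highest bid, 2,205.
Bidder B's payoff = 2,245 − 2,205 = 40. All other bidders lose, so their payoff is 0.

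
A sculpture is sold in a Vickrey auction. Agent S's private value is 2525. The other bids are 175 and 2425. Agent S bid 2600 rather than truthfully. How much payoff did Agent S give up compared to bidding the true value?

The highest competing bid is 2425.
Bidding truthfully at 2525: Agent S has the top bid, wins, and pays the second-highest bid 2425. Payoff = 2525 − 2425 = 100.
Bidding 2600: Agent S has the top bid, wins, and pays the second-highest bid 2425. Payoff = 2525 − 2425 = 100.
Regret = truthful payoff − actual payoff = 100 − 100 = 0.

Regret: 0.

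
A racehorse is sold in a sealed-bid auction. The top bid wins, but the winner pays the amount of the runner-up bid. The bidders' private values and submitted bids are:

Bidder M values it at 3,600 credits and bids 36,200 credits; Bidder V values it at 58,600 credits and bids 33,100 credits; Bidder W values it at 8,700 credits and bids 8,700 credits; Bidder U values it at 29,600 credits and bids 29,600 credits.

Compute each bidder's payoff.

Ranking the bids: Bidder M 36,200 credits > Bidder V 33,100 credits > Bidder U 29,600 credits > Bidder W 8,700 credits.
Bidder M has the top bid and wins; the price is the second-highest bid, 33,100 credits.
Bidder M's payoff = 3,600 credits − 33,100 credits = -29,500 credits. All other bidders lose, so their payoff is 0.

Bidder M -29,500 credits, Bidder V 0 credits, Bidder W 0 credits, Bidder U 0 credits.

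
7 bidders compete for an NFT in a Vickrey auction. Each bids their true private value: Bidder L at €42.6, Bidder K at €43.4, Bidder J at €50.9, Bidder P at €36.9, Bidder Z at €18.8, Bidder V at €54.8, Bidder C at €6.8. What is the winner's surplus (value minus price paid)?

Sorted high to low: Bidder V €54.8 > Bidder J €50.9 > Bidder K €43.4 > Bidder L €42.6 > Bidder P €36.9 > Bidder Z €18.8 > Bidder C €6.8.
Bidder V wins with the top bid and pays the second-highest, €50.9.
Surplus = €54.8 − €50.9 = €3.9.

€3.9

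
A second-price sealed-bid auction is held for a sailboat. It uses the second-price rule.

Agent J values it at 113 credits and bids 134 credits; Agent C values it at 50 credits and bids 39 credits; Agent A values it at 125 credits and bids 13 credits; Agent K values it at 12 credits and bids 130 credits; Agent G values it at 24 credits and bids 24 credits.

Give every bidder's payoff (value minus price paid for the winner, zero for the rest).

Agent J -17 credits, Agent C 0 credits, Agent A 0 credits, Agent K 0 credits, Agent G 0 credits.

Bids in descending order: Agent J 134 credits; Agent K 130 credits; Agent C 39 credits; Agent G 24 credits; Agent A 13 credits.
Agent J has the top bid and wins; the price is the second-highest bid, 130 credits.
Agent J's payoff = 113 credits − 130 credits = -17 credits. All other bidders lose, so their payoff is 0.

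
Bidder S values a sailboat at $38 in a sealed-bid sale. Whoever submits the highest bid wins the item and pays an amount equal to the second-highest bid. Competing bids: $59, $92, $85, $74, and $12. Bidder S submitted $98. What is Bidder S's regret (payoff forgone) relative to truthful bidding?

Payoff forgone: $54.

The highest competing bid is $92.
Bidding truthfully at $38: the top bid is $92 (a rival), so Bidder S loses. Payoff = $0.
Bidding $98: Bidder S has the top bid, wins, and pays the second-highest bid $92. Payoff = $38 − $92 = -$54.
Regret = truthful payoff − actual payoff = $0 − -$54 = $54.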